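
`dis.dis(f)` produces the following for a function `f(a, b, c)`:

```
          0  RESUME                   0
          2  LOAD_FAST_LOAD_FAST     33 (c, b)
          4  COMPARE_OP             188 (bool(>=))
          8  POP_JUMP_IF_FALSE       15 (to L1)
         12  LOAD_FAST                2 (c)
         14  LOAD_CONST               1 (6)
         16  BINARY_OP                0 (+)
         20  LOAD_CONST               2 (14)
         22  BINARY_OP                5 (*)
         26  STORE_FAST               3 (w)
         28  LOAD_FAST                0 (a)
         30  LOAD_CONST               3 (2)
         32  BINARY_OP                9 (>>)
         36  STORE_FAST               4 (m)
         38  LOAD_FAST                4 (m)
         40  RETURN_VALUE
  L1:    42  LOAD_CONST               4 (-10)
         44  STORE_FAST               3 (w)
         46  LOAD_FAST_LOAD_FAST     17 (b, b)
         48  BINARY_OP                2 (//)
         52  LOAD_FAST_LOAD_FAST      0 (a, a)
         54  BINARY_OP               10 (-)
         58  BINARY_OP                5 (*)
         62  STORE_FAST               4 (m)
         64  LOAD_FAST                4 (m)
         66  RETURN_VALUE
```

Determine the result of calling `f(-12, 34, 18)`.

0

LOAD_FAST_LOAD_FAST c,b → push 18,34. Stack: [18, 34]
COMPARE_OP bool(>=) → 18 vs 34 = False. Stack: [False]
POP_JUMP_IF_FALSE → pop False; jump. Stack: []
LOAD_CONST → push -10. Stack: [-10]
STORE_FAST w → w=-10. Stack: []
LOAD_FAST_LOAD_FAST b,b → push 34,34. Stack: [34, 34]
BINARY_OP // → 34 // 34 = 1. Stack: [1]
LOAD_FAST_LOAD_FAST a,a → push -12,-12. Stack: [1, -12, -12]
BINARY_OP - → -12 - -12 = 0. Stack: [1, 0]
BINARY_OP * → 1 * 0 = 0. Stack: [0]
STORE_FAST m → m=0. Stack: []
LOAD_FAST m → push 0. Stack: [0]
RETURN_VALUE → return 0.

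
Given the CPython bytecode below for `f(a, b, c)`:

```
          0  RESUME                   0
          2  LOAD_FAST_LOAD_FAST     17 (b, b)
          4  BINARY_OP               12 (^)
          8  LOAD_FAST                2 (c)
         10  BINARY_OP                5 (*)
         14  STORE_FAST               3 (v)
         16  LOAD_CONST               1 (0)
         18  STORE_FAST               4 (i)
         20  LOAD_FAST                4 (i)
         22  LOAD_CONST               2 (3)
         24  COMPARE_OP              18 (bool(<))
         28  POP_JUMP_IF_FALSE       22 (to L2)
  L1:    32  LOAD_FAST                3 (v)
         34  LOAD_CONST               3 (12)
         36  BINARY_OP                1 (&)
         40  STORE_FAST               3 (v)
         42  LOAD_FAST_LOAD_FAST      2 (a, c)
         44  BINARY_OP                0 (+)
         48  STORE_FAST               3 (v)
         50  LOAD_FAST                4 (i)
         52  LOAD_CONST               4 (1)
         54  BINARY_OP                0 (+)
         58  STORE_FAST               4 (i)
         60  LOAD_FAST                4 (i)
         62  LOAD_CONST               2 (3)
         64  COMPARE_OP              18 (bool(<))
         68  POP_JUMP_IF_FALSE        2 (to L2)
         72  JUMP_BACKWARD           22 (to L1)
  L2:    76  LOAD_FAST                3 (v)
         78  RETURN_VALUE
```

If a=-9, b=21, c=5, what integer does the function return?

LOAD_FAST_LOAD_FAST b,b → push 21,21. Stack: [21, 21]
BINARY_OP ^ → 21 ^ 21 = 0. Stack: [0]
LOAD_FAST c → push 5. Stack: [0, 5]
BINARY_OP * → 0 * 5 = 0. Stack: [0]
STORE_FAST v → v=0. Stack: []
LOAD_CONST → push 0. Stack: [0]
STORE_FAST i → i=0. Stack: []
LOAD_FAST i → push 0. Stack: [0]
LOAD_CONST → push 3. Stack: [0, 3]
COMPARE_OP bool(<) → 0 vs 3 = True. Stack: [True]
POP_JUMP_IF_FALSE → pop True; no jump. Stack: []
LOAD_FAST v → push 0. Stack: [0]
LOAD_CONST → push 12. Stack: [0, 12]
BINARY_OP & → 0 & 12 = 0. Stack: [0]
STORE_FAST v → v=0. Stack: []
LOAD_FAST_LOAD_FAST a,c → push -9,5. Stack: [-9, 5]
BINARY_OP + → -9 + 5 = -4. Stack: [-4]
STORE_FAST v → v=-4. Stack: []
LOAD_FAST i → push 0. Stack: [0]
LOAD_CONST → push 1. Stack: [0, 1]
BINARY_OP + → 0 + 1 = 1. Stack: [1]
STORE_FAST i → i=1. Stack: []
LOAD_FAST i → push 1. Stack: [1]
LOAD_CONST → push 3. Stack: [1, 3]
COMPARE_OP bool(<) → 1 vs 3 = True. Stack: [True]
POP_JUMP_IF_FALSE → pop True; no jump. Stack: []
LOAD_FAST v → push -4. Stack: [-4]
LOAD_CONST → push 12. Stack: [-4, 12]
BINARY_OP & → -4 & 12 = 12. Stack: [12]
STORE_FAST v → v=12. Stack: []
LOAD_FAST_LOAD_FAST a,c → push -9,5. Stack: [-9, 5]
BINARY_OP + → -9 + 5 = -4. Stack: [-4]
STORE_FAST v → v=-4. Stack: []
LOAD_FAST i → push 1. Stack: [1]
LOAD_CONST → push 1. Stack: [1, 1]
BINARY_OP + → 1 + 1 = 2. Stack: [2]
STORE_FAST i → i=2. Stack: []
LOAD_FAST i → push 2. Stack: [2]
LOAD_CONST → push 3. Stack: [2, 3]
COMPARE_OP bool(<) → 2 vs 3 = True. Stack: [True]
POP_JUMP_IF_FALSE → pop True; no jump. Stack: []
LOAD_FAST v → push -4. Stack: [-4]
LOAD_CONST → push 12. Stack: [-4, 12]
BINARY_OP & → -4 & 12 = 12. Stack: [12]
STORE_FAST v → v=12. Stack: []
LOAD_FAST_LOAD_FAST a,c → push -9,5. Stack: [-9, 5]
BINARY_OP + → -9 + 5 = -4. Stack: [-4]
STORE_FAST v → v=-4. Stack: []
LOAD_FAST i → push 2. Stack: [2]
LOAD_CONST → push 1. Stack: [2, 1]
BINARY_OP + → 2 + 1 = 3. Stack: [3]
STORE_FAST i → i=3. Stack: []
LOAD_FAST i → push 3. Stack: [3]
LOAD_CONST → push 3. Stack: [3, 3]
COMPARE_OP bool(<) → 3 vs 3 = False. Stack: [False]
POP_JUMP_IF_FALSE → pop False; jump. Stack: []
LOAD_FAST v → push -4. Stack: [-4]
RETURN_VALUE → return -4.

-4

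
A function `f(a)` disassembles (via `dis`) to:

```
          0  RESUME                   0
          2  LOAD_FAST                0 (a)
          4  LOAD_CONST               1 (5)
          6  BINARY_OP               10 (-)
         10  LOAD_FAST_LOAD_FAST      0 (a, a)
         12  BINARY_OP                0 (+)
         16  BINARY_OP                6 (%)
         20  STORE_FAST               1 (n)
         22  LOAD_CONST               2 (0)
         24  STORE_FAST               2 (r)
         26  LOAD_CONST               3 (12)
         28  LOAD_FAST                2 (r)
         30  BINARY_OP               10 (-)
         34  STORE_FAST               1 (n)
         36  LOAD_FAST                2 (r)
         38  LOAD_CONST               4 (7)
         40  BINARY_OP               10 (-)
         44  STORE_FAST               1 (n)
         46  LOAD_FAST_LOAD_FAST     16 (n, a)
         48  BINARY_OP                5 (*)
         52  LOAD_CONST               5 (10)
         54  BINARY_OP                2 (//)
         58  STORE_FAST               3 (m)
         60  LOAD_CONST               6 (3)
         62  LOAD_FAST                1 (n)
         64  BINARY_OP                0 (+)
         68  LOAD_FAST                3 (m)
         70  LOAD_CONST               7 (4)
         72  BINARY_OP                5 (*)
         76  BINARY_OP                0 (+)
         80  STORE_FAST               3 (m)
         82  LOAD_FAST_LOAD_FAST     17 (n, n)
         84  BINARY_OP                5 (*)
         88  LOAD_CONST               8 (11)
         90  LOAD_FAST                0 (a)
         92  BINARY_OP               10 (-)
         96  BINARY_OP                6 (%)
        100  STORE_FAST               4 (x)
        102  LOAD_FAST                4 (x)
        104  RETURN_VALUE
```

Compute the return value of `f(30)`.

LOAD_FAST a → push 30. Stack: [30]
LOAD_CONST → push 5. Stack: [30, 5]
BINARY_OP - → 30 - 5 = 25. Stack: [25]
LOAD_FAST_LOAD_FAST a,a → push 30,30. Stack: [25, 30, 30]
BINARY_OP + → 30 + 30 = 60. Stack: [25, 60]
BINARY_OP % → 25 % 60 = 25. Stack: [25]
STORE_FAST n → n=25. Stack: []
LOAD_CONST → push 0. Stack: [0]
STORE_FAST r → r=0. Stack: []
LOAD_CONST → push 12. Stack: [12]
LOAD_FAST r → push 0. Stack: [12, 0]
BINARY_OP - → 12 - 0 = 12. Stack: [12]
STORE_FAST n → n=12. Stack: []
LOAD_FAST r → push 0. Stack: [0]
LOAD_CONST → push 7. Stack: [0, 7]
BINARY_OP - → 0 - 7 = -7. Stack: [-7]
STORE_FAST n → n=-7. Stack: []
LOAD_FAST_LOAD_FAST n,a → push -7,30. Stack: [-7, 30]
BINARY_OP * → -7 * 30 = -210. Stack: [-210]
LOAD_CONST → push 10. Stack: [-210, 10]
BINARY_OP // → -210 // 10 = -21. Stack: [-21]
STORE_FAST m → m=-21. Stack: []
LOAD_CONST → push 3. Stack: [3]
LOAD_FAST n → push -7. Stack: [3, -7]
BINARY_OP + → 3 + -7 = -4. Stack: [-4]
LOAD_FAST m → push -21. Stack: [-4, -21]
LOAD_CONST → push 4. Stack: [-4, -21, 4]
BINARY_OP * → -21 * 4 = -84. Stack: [-4, -84]
BINARY_OP + → -4 + -84 = -88. Stack: [-88]
STORE_FAST m → m=-88. Stack: []
LOAD_FAST_LOAD_FAST n,n → push -7,-7. Stack: [-7, -7]
BINARY_OP * → -7 * -7 = 49. Stack: [49]
LOAD_CONST → push 11. Stack: [49, 11]
LOAD_FAST a → push 30. Stack: [49, 11, 30]
BINARY_OP - → 11 - 30 = -19. Stack: [49, -19]
BINARY_OP % → 49 % -19 = -8. Stack: [-8]
STORE_FAST x → x=-8. Stack: []
LOAD_FAST x → push -8. Stack: [-8]
RETURN_VALUE → return -8.

-8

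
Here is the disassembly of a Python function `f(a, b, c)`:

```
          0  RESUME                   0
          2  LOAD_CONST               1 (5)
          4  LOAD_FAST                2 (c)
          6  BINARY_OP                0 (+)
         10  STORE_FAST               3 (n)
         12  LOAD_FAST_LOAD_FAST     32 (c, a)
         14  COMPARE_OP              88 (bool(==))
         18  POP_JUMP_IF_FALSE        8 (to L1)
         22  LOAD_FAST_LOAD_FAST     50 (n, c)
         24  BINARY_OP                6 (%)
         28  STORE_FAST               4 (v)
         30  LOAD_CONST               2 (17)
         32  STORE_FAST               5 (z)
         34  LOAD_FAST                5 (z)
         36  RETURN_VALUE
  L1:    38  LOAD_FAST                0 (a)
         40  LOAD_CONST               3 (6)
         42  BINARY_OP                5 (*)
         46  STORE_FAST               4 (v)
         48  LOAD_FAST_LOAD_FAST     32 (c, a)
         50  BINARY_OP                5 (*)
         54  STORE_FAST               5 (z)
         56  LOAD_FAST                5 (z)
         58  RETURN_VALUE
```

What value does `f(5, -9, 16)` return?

80

LOAD_CONST → push 5. Stack: [5]
LOAD_FAST c → push 16. Stack: [5, 16]
BINARY_OP + → 5 + 16 = 21. Stack: [21]
STORE_FAST n → n=21. Stack: []
LOAD_FAST_LOAD_FAST c,a → push 16,5. Stack: [16, 5]
COMPARE_OP bool(==) → 16 vs 5 = False. Stack: [False]
POP_JUMP_IF_FALSE → pop False; jump. Stack: []
LOAD_FAST a → push 5. Stack: [5]
LOAD_CONST → push 6. Stack: [5, 6]
BINARY_OP * → 5 * 6 = 30. Stack: [30]
STORE_FAST v → v=30. Stack: []
LOAD_FAST_LOAD_FAST c,a → push 16,5. Stack: [16, 5]
BINARY_OP * → 16 * 5 = 80. Stack: [80]
STORE_FAST z → z=80. Stack: []
LOAD_FAST z → push 80. Stack: [80]
RETURN_VALUE → return 80.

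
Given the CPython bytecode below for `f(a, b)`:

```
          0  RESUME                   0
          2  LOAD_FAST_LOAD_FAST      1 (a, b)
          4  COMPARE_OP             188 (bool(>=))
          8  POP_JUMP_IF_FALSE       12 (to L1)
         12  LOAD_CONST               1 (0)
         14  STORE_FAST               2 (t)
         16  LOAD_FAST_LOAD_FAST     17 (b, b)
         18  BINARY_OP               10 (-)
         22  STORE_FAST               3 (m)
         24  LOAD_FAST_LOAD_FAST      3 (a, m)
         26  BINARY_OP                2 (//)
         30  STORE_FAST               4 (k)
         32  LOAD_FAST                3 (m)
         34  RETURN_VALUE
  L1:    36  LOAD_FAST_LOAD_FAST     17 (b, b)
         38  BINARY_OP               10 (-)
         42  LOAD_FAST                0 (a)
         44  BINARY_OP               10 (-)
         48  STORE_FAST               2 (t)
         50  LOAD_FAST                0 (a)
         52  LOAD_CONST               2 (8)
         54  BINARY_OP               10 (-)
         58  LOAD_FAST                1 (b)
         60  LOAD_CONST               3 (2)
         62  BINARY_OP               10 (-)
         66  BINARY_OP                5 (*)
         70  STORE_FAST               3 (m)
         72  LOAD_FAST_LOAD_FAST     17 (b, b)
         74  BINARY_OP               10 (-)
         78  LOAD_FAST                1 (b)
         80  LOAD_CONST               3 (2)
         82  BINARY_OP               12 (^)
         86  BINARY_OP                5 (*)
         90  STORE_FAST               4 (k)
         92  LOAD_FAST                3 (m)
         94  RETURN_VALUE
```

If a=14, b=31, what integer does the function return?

174

LOAD_FAST_LOAD_FAST a,b → push 14,31. Stack: [14, 31]
COMPARE_OP bool(>=) → 14 vs 31 = False. Stack: [False]
POP_JUMP_IF_FALSE → pop False; jump. Stack: []
LOAD_FAST_LOAD_FAST b,b → push 31,31. Stack: [31, 31]
BINARY_OP - → 31 - 31 = 0. Stack: [0]
LOAD_FAST a → push 14. Stack: [0, 14]
BINARY_OP - → 0 - 14 = -14. Stack: [-14]
STORE_FAST t → t=-14. Stack: []
LOAD_FAST a → push 14. Stack: [14]
LOAD_CONST → push 8. Stack: [14, 8]
BINARY_OP - → 14 - 8 = 6. Stack: [6]
LOAD_FAST b → push 31. Stack: [6, 31]
LOAD_CONST → push 2. Stack: [6, 31, 2]
BINARY_OP - → 31 - 2 = 29. Stack: [6, 29]
BINARY_OP * → 6 * 29 = 174. Stack: [174]
STORE_FAST m → m=174. Stack: []
LOAD_FAST_LOAD_FAST b,b → push 31,31. Stack: [31, 31]
BINARY_OP - → 31 - 31 = 0. Stack: [0]
LOAD_FAST b → push 31. Stack: [0, 31]
LOAD_CONST → push 2. Stack: [0, 31, 2]
BINARY_OP ^ → 31 ^ 2 = 29. Stack: [0, 29]
BINARY_OP * → 0 * 29 = 0. Stack: [0]
STORE_FAST k → k=0. Stack: []
LOAD_FAST m → push 174. Stack: [174]
RETURN_VALUE → return 174.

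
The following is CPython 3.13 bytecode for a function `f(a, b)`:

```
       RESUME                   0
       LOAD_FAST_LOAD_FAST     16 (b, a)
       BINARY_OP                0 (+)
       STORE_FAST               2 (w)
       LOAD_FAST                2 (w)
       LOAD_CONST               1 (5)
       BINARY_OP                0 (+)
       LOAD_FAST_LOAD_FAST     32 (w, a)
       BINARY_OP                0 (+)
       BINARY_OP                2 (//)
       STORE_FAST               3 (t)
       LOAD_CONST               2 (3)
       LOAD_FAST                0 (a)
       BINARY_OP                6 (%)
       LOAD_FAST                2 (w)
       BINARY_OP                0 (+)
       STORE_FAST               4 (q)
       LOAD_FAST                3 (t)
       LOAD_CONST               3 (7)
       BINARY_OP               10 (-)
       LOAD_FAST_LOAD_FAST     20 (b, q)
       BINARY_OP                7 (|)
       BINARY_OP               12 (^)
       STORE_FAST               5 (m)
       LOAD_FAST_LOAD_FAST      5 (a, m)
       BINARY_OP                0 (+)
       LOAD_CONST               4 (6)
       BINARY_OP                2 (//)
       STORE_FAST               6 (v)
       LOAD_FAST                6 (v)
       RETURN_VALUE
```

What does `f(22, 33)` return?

LOAD_FAST_LOAD_FAST b,a → push 33,22. Stack: [33, 22]
BINARY_OP + → 33 + 22 = 55. Stack: [55]
STORE_FAST w → w=55. Stack: []
LOAD_FAST w → push 55. Stack: [55]
LOAD_CONST → push 5. Stack: [55, 5]
BINARY_OP + → 55 + 5 = 60. Stack: [60]
LOAD_FAST_LOAD_FAST w,a → push 55,22. Stack: [60, 55, 22]
BINARY_OP + → 55 + 22 = 77. Stack: [60, 77]
BINARY_OP // → 60 // 77 = 0. Stack: [0]
STORE_FAST t → t=0. Stack: []
LOAD_CONST → push 3. Stack: [3]
LOAD_FAST a → push 22. Stack: [3, 22]
BINARY_OP % → 3 % 22 = 3. Stack: [3]
LOAD_FAST w → push 55. Stack: [3, 55]
BINARY_OP + → 3 + 55 = 58. Stack: [58]
STORE_FAST q → q=58. Stack: []
LOAD_FAST t → push 0. Stack: [0]
LOAD_CONST → push 7. Stack: [0, 7]
BINARY_OP - → 0 - 7 = -7. Stack: [-7]
LOAD_FAST_LOAD_FAST b,q → push 33,58. Stack: [-7, 33, 58]
BINARY_OP | → 33 | 58 = 59. Stack: [-7, 59]
BINARY_OP ^ → -7 ^ 59 = -62. Stack: [-62]
STORE_FAST m → m=-62. Stack: []
LOAD_FAST_LOAD_FAST a,m → push 22,-62. Stack: [22, -62]
BINARY_OP + → 22 + -62 = -40. Stack: [-40]
LOAD_CONST → push 6. Stack: [-40, 6]
BINARY_OP // → -40 // 6 = -7. Stack: [-7]
STORE_FAST v → v=-7. Stack: []
LOAD_FAST v → push -7. Stack: [-7]
RETURN_VALUE → return -7.

-7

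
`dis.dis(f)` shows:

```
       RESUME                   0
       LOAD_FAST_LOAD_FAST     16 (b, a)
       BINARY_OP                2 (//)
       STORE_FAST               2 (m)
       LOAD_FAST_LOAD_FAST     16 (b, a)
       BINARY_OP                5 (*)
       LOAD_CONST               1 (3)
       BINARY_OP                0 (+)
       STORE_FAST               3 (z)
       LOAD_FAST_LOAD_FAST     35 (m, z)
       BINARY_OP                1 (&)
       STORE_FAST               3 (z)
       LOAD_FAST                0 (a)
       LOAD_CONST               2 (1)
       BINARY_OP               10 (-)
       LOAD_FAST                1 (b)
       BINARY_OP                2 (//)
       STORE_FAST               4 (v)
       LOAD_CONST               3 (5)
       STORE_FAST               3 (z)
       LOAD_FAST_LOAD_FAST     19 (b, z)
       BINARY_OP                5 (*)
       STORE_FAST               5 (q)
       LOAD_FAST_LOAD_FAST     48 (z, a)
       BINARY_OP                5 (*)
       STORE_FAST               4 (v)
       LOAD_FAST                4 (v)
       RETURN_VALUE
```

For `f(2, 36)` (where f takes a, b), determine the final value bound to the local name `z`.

5

LOAD_FAST_LOAD_FAST b,a → push 36,2. Stack: [36, 2]
BINARY_OP // → 36 // 2 = 18. Stack: [18]
STORE_FAST m → m=18. Stack: []
LOAD_FAST_LOAD_FAST b,a → push 36,2. Stack: [36, 2]
BINARY_OP * → 36 * 2 = 72. Stack: [72]
LOAD_CONST → push 3. Stack: [72, 3]
BINARY_OP + → 72 + 3 = 75. Stack: [75]
STORE_FAST z → z=75. Stack: []
LOAD_FAST_LOAD_FAST m,z → push 18,75. Stack: [18, 75]
BINARY_OP & → 18 & 75 = 2. Stack: [2]
STORE_FAST z → z=2. Stack: []
LOAD_FAST a → push 2. Stack: [2]
LOAD_CONST → push 1. Stack: [2, 1]
BINARY_OP - → 2 - 1 = 1. Stack: [1]
LOAD_FAST b → push 36. Stack: [1, 36]
BINARY_OP // → 1 // 36 = 0. Stack: [0]
STORE_FAST v → v=0. Stack: []
LOAD_CONST → push 5. Stack: [5]
STORE_FAST z → z=5. Stack: []
LOAD_FAST_LOAD_FAST b,z → push 36,5. Stack: [36, 5]
BINARY_OP * → 36 * 5 = 180. Stack: [180]
STORE_FAST q → q=180. Stack: []
LOAD_FAST_LOAD_FAST z,a → push 5,2. Stack: [5, 2]
BINARY_OP * → 5 * 2 = 10. Stack: [10]
STORE_FAST v → v=10. Stack: []
LOAD_FAST v → push 10. Stack: [10]
RETURN_VALUE → return 10.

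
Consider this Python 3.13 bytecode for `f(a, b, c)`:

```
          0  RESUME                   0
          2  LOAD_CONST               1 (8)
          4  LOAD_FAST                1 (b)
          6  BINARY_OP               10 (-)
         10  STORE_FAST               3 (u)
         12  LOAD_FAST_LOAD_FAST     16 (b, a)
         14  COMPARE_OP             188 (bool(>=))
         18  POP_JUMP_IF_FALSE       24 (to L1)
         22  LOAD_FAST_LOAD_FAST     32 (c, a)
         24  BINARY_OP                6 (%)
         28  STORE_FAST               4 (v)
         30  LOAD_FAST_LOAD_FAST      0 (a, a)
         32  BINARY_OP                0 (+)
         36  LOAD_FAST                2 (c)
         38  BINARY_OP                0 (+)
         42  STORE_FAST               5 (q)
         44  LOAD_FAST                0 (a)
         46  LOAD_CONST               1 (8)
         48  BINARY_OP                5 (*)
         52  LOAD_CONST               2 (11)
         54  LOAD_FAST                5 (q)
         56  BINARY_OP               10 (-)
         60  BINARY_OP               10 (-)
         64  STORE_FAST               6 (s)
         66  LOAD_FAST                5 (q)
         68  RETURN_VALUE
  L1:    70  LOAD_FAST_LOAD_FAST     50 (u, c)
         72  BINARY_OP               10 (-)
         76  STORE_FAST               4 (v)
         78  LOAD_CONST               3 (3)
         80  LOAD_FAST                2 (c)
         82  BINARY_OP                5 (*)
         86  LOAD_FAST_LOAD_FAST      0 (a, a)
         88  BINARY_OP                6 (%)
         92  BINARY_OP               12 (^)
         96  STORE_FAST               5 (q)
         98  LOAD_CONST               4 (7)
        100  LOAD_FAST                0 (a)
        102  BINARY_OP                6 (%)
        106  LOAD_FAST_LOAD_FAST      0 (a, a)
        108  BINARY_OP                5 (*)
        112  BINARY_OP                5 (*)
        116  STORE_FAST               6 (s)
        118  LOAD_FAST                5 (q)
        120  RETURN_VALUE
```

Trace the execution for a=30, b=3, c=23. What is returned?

69

LOAD_CONST → push 8. Stack: [8]
LOAD_FAST b → push 3. Stack: [8, 3]
BINARY_OP - → 8 - 3 = 5. Stack: [5]
STORE_FAST u → u=5. Stack: []
LOAD_FAST_LOAD_FAST b,a → push 3,30. Stack: [3, 30]
COMPARE_OP bool(>=) → 3 vs 30 = False. Stack: [False]
POP_JUMP_IF_FALSE → pop False; jump. Stack: []
LOAD_FAST_LOAD_FAST u,c → push 5,23. Stack: [5, 23]
BINARY_OP - → 5 - 23 = -18. Stack: [-18]
STORE_FAST v → v=-18. Stack: []
LOAD_CONST → push 3. Stack: [3]
LOAD_FAST c → push 23. Stack: [3, 23]
BINARY_OP * → 3 * 23 = 69. Stack: [69]
LOAD_FAST_LOAD_FAST a,a → push 30,30. Stack: [69, 30, 30]
BINARY_OP % → 30 % 30 = 0. Stack: [69, 0]
BINARY_OP ^ → 69 ^ 0 = 69. Stack: [69]
STORE_FAST q → q=69. Stack: []
LOAD_CONST → push 7. Stack: [7]
LOAD_FAST a → push 30. Stack: [7, 30]
BINARY_OP % → 7 % 30 = 7. Stack: [7]
LOAD_FAST_LOAD_FAST a,a → push 30,30. Stack: [7, 30, 30]
BINARY_OP * → 30 * 30 = 900. Stack: [7, 900]
BINARY_OP * → 7 * 900 = 6300. Stack: [6300]
STORE_FAST s → s=6300. Stack: []
LOAD_FAST q → push 69. Stack: [69]
RETURN_VALUE → return 69.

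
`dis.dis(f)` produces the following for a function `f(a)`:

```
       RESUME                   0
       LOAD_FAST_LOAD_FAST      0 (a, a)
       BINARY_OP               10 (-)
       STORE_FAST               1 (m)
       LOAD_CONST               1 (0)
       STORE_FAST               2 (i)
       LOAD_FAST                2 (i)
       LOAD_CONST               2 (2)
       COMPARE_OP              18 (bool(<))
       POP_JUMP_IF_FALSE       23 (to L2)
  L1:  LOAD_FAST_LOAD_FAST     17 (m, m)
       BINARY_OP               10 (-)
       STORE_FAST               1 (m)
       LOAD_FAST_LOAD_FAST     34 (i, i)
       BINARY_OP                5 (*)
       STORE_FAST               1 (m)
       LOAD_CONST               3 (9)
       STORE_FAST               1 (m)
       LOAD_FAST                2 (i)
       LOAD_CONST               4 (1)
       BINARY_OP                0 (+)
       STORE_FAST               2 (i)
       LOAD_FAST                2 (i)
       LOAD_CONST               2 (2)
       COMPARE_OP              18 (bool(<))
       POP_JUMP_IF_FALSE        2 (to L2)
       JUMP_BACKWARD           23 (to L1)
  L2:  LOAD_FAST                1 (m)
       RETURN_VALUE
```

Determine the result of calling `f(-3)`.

9

LOAD_FAST_LOAD_FAST a,a → push -3,-3. Stack: [-3, -3]
BINARY_OP - → -3 - -3 = 0. Stack: [0]
STORE_FAST m → m=0. Stack: []
LOAD_CONST → push 0. Stack: [0]
STORE_FAST i → i=0. Stack: []
LOAD_FAST i → push 0. Stack: [0]
LOAD_CONST → push 2. Stack: [0, 2]
COMPARE_OP bool(<) → 0 vs 2 = True. Stack: [True]
POP_JUMP_IF_FALSE → pop True; no jump. Stack: []
LOAD_FAST_LOAD_FAST m,m → push 0,0. Stack: [0, 0]
BINARY_OP - → 0 - 0 = 0. Stack: [0]
STORE_FAST m → m=0. Stack: []
LOAD_FAST_LOAD_FAST i,i → push 0,0. Stack: [0, 0]
BINARY_OP * → 0 * 0 = 0. Stack: [0]
STORE_FAST m → m=0. Stack: []
LOAD_CONST → push 9. Stack: [9]
STORE_FAST m → m=9. Stack: []
LOAD_FAST i → push 0. Stack: [0]
LOAD_CONST → push 1. Stack: [0, 1]
BINARY_OP + → 0 + 1 = 1. Stack: [1]
STORE_FAST i → i=1. Stack: []
LOAD_FAST i → push 1. Stack: [1]
LOAD_CONST → push 2. Stack: [1, 2]
COMPARE_OP bool(<) → 1 vs 2 = True. Stack: [True]
POP_JUMP_IF_FALSE → pop True; no jump. Stack: []
LOAD_FAST_LOAD_FAST m,m → push 9,9. Stack: [9, 9]
BINARY_OP - → 9 - 9 = 0. Stack: [0]
STORE_FAST m → m=0. Stack: []
LOAD_FAST_LOAD_FAST i,i → push 1,1. Stack: [1, 1]
BINARY_OP * → 1 * 1 = 1. Stack: [1]
STORE_FAST m → m=1. Stack: []
LOAD_CONST → push 9. Stack: [9]
STORE_FAST m → m=9. Stack: []
LOAD_FAST i → push 1. Stack: [1]
LOAD_CONST → push 1. Stack: [1, 1]
BINARY_OP + → 1 + 1 = 2. Stack: [2]
STORE_FAST i → i=2. Stack: []
LOAD_FAST i → push 2. Stack: [2]
LOAD_CONST → push 2. Stack: [2, 2]
COMPARE_OP bool(<) → 2 vs 2 = False. Stack: [False]
POP_JUMP_IF_FALSE → pop False; jump. Stack: []
LOAD_FAST m → push 9. Stack: [9]
RETURN_VALUE → return 9.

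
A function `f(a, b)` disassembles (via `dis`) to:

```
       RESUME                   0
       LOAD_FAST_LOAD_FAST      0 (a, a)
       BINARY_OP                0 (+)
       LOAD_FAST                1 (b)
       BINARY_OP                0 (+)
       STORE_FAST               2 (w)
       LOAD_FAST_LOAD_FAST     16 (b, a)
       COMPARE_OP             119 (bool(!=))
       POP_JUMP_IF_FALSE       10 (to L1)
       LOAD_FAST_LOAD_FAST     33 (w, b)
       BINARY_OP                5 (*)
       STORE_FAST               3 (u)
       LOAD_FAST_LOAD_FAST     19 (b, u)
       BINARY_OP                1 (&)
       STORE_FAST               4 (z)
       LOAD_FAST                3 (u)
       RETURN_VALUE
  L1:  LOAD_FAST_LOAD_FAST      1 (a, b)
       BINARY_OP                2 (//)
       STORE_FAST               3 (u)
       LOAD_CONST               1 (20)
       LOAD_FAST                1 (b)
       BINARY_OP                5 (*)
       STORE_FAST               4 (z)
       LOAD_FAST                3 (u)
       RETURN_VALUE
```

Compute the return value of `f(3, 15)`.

LOAD_FAST_LOAD_FAST a,a → push 3,3. Stack: [3, 3]
BINARY_OP + → 3 + 3 = 6. Stack: [6]
LOAD_FAST b → push 15. Stack: [6, 15]
BINARY_OP + → 6 + 15 = 21. Stack: [21]
STORE_FAST w → w=21. Stack: []
LOAD_FAST_LOAD_FAST b,a → push 15,3. Stack: [15, 3]
COMPARE_OP bool(!=) → 15 vs 3 = True. Stack: [True]
POP_JUMP_IF_FALSE → pop True; no jump. Stack: []
LOAD_FAST_LOAD_FAST w,b → push 21,15. Stack: [21, 15]
BINARY_OP * → 21 * 15 = 315. Stack: [315]
STORE_FAST u → u=315. Stack: []
LOAD_FAST_LOAD_FAST b,u → push 15,315. Stack: [15, 315]
BINARY_OP & → 15 & 315 = 11. Stack: [11]
STORE_FAST z → z=11. Stack: []
LOAD_FAST u → push 315. Stack: [315]
RETURN_VALUE → return 315.

315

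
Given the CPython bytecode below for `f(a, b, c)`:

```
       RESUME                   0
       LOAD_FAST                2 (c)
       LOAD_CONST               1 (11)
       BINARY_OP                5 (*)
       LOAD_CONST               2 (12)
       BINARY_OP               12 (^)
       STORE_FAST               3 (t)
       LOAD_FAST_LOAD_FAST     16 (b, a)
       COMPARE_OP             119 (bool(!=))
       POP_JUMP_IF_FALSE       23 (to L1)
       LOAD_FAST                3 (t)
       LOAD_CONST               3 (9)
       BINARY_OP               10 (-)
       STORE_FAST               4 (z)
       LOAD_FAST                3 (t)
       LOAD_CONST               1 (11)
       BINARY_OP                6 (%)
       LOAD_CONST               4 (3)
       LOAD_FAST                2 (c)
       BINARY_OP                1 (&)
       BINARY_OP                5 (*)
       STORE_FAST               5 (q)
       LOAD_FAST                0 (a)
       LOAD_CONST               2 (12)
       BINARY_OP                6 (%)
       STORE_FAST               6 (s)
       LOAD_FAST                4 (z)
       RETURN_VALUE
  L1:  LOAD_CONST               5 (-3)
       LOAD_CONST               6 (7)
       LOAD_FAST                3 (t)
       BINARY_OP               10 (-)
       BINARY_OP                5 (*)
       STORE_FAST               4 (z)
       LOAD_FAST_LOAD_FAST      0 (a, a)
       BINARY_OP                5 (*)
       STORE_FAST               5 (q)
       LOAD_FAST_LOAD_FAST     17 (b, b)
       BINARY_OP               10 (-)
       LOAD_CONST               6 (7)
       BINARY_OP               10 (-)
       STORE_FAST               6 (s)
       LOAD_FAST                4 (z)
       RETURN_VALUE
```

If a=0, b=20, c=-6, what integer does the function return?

LOAD_FAST c → push -6. Stack: [-6]
LOAD_CONST → push 11. Stack: [-6, 11]
BINARY_OP * → -6 * 11 = -66. Stack: [-66]
LOAD_CONST → push 12. Stack: [-66, 12]
BINARY_OP ^ → -66 ^ 12 = -78. Stack: [-78]
STORE_FAST t → t=-78. Stack: []
LOAD_FAST_LOAD_FAST b,a → push 20,0. Stack: [20, 0]
COMPARE_OP bool(!=) → 20 vs 0 = True. Stack: [True]
POP_JUMP_IF_FALSE → pop True; no jump. Stack: []
LOAD_FAST t → push -78. Stack: [-78]
LOAD_CONST → push 9. Stack: [-78, 9]
BINARY_OP - → -78 - 9 = -87. Stack: [-87]
STORE_FAST z → z=-87. Stack: []
LOAD_FAST t → push -78. Stack: [-78]
LOAD_CONST → push 11. Stack: [-78, 11]
BINARY_OP % → -78 % 11 = 10. Stack: [10]
LOAD_CONST → push 3. Stack: [10, 3]
LOAD_FAST c → push -6. Stack: [10, 3, -6]
BINARY_OP & → 3 & -6 = 2. Stack: [10, 2]
BINARY_OP * → 10 * 2 = 20. Stack: [20]
STORE_FAST q → q=20. Stack: []
LOAD_FAST a → push 0. Stack: [0]
LOAD_CONST → push 12. Stack: [0, 12]
BINARY_OP % → 0 % 12 = 0. Stack: [0]
STORE_FAST s → s=0. Stack: []
LOAD_FAST z → push -87. Stack: [-87]
RETURN_VALUE → return -87.

-87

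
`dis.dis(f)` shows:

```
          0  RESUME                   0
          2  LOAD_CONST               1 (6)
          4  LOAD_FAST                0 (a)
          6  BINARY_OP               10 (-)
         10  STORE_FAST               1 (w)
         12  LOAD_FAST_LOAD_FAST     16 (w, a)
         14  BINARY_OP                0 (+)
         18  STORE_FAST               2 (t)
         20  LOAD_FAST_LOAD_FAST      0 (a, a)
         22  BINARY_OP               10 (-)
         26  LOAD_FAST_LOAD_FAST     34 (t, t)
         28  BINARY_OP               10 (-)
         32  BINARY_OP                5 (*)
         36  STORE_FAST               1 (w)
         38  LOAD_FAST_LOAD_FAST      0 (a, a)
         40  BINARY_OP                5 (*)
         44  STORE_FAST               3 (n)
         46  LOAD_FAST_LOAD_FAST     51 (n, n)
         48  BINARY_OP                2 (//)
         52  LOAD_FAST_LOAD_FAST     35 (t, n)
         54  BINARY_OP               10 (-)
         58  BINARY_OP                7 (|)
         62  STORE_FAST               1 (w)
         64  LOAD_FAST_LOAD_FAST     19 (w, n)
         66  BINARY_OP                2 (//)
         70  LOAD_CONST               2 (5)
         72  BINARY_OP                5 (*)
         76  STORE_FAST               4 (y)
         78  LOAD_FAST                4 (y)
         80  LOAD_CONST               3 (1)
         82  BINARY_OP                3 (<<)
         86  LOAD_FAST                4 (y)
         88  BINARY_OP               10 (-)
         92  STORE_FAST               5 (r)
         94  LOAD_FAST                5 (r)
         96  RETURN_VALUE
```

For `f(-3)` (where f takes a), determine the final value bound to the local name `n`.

9

LOAD_CONST → push 6. Stack: [6]
LOAD_FAST a → push -3. Stack: [6, -3]
BINARY_OP - → 6 - -3 = 9. Stack: [9]
STORE_FAST w → w=9. Stack: []
LOAD_FAST_LOAD_FAST w,a → push 9,-3. Stack: [9, -3]
BINARY_OP + → 9 + -3 = 6. Stack: [6]
STORE_FAST t → t=6. Stack: []
LOAD_FAST_LOAD_FAST a,a → push -3,-3. Stack: [-3, -3]
BINARY_OP - → -3 - -3 = 0. Stack: [0]
LOAD_FAST_LOAD_FAST t,t → push 6,6. Stack: [0, 6, 6]
BINARY_OP - → 6 - 6 = 0. Stack: [0, 0]
BINARY_OP * → 0 * 0 = 0. Stack: [0]
STORE_FAST w → w=0. Stack: []
LOAD_FAST_LOAD_FAST a,a → push -3,-3. Stack: [-3, -3]
BINARY_OP * → -3 * -3 = 9. Stack: [9]
STORE_FAST n → n=9. Stack: []
LOAD_FAST_LOAD_FAST n,n → push 9,9. Stack: [9, 9]
BINARY_OP // → 9 // 9 = 1. Stack: [1]
LOAD_FAST_LOAD_FAST t,n → push 6,9. Stack: [1, 6, 9]
BINARY_OP - → 6 - 9 = -3. Stack: [1, -3]
BINARY_OP | → 1 | -3 = -3. Stack: [-3]
STORE_FAST w → w=-3. Stack: []
LOAD_FAST_LOAD_FAST w,n → push -3,9. Stack: [-3, 9]
BINARY_OP // → -3 // 9 = -1. Stack: [-1]
LOAD_CONST → push 5. Stack: [-1, 5]
BINARY_OP * → -1 * 5 = -5. Stack: [-5]
STORE_FAST y → y=-5. Stack: []
LOAD_FAST y → push -5. Stack: [-5]
LOAD_CONST → push 1. Stack: [-5, 1]
BINARY_OP << → -5 << 1 = -10. Stack: [-10]
LOAD_FAST y → push -5. Stack: [-10, -5]
BINARY_OP - → -10 - -5 = -5. Stack: [-5]
STORE_FAST r → r=-5. Stack: []
LOAD_FAST r → push -5. Stack: [-5]
RETURN_VALUE → return -5.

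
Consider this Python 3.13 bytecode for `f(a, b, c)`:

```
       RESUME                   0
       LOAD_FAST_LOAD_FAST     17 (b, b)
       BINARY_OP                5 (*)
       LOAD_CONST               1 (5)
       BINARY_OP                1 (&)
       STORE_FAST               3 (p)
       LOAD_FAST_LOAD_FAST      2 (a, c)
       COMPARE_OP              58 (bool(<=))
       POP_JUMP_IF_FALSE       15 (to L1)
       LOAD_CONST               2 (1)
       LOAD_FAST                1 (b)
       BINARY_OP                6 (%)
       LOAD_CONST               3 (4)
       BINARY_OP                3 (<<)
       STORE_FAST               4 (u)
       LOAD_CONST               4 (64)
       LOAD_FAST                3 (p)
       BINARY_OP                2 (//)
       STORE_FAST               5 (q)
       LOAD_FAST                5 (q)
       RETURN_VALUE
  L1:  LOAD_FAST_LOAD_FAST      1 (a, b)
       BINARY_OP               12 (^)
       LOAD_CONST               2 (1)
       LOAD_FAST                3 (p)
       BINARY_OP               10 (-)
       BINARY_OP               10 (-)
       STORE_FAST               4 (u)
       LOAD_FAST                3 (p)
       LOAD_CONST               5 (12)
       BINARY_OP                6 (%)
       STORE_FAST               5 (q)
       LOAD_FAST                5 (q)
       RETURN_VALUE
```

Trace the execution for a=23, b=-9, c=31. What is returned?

LOAD_FAST_LOAD_FAST b,b → push -9,-9. Stack: [-9, -9]
BINARY_OP * → -9 * -9 = 81. Stack: [81]
LOAD_CONST → push 5. Stack: [81, 5]
BINARY_OP & → 81 & 5 = 1. Stack: [1]
STORE_FAST p → p=1. Stack: []
LOAD_FAST_LOAD_FAST a,c → push 23,31. Stack: [23, 31]
COMPARE_OP bool(<=) → 23 vs 31 = True. Stack: [True]
POP_JUMP_IF_FALSE → pop True; no jump. Stack: []
LOAD_CONST → push 1. Stack: [1]
LOAD_FAST b → push -9. Stack: [1, -9]
BINARY_OP % → 1 % -9 = -8. Stack: [-8]
LOAD_CONST → push 4. Stack: [-8, 4]
BINARY_OP << → -8 << 4 = -128. Stack: [-128]
STORE_FAST u → u=-128. Stack: []
LOAD_CONST → push 64. Stack: [64]
LOAD_FAST p → push 1. Stack: [64, 1]
BINARY_OP // → 64 // 1 = 64. Stack: [64]
STORE_FAST q → q=64. Stack: []
LOAD_FAST q → push 64. Stack: [64]
RETURN_VALUE → return 64.

64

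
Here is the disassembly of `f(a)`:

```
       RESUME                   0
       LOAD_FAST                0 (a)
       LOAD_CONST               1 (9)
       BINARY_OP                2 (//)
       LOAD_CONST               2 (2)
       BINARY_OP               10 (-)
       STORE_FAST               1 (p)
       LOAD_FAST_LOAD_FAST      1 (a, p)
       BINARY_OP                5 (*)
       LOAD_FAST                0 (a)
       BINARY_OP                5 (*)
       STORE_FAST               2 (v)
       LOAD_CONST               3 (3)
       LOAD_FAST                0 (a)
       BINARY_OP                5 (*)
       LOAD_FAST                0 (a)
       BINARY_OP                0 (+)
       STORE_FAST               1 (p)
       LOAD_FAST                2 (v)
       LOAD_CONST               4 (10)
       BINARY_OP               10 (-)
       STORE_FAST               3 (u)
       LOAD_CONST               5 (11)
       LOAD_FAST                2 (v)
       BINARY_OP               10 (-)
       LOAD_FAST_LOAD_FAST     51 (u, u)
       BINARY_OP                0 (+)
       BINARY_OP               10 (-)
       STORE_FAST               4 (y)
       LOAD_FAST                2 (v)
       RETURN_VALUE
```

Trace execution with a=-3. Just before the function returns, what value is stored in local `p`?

-12

LOAD_FAST a → push -3. Stack: [-3]
LOAD_CONST → push 9. Stack: [-3, 9]
BINARY_OP // → -3 // 9 = -1. Stack: [-1]
LOAD_CONST → push 2. Stack: [-1, 2]
BINARY_OP - → -1 - 2 = -3. Stack: [-3]
STORE_FAST p → p=-3. Stack: []
LOAD_FAST_LOAD_FAST a,p → push -3,-3. Stack: [-3, -3]
BINARY_OP * → -3 * -3 = 9. Stack: [9]
LOAD_FAST a → push -3. Stack: [9, -3]
BINARY_OP * → 9 * -3 = -27. Stack: [-27]
STORE_FAST v → v=-27. Stack: []
LOAD_CONST → push 3. Stack: [3]
LOAD_FAST a → push -3. Stack: [3, -3]
BINARY_OP * → 3 * -3 = -9. Stack: [-9]
LOAD_FAST a → push -3. Stack: [-9, -3]
BINARY_OP + → -9 + -3 = -12. Stack: [-12]
STORE_FAST p → p=-12. Stack: []
LOAD_FAST v → push -27. Stack: [-27]
LOAD_CONST → push 10. Stack: [-27, 10]
BINARY_OP - → -27 - 10 = -37. Stack: [-37]
STORE_FAST u → u=-37. Stack: []
LOAD_CONST → push 11. Stack: [11]
LOAD_FAST v → push -27. Stack: [11, -27]
BINARY_OP - → 11 - -27 = 38. Stack: [38]
LOAD_FAST_LOAD_FAST u,u → push -37,-37. Stack: [38, -37, -37]
BINARY_OP + → -37 + -37 = -74. Stack: [38, -74]
BINARY_OP - → 38 - -74 = 112. Stack: [112]
STORE_FAST y → y=112. Stack: []
LOAD_FAST v → push -27. Stack: [-27]
RETURN_VALUE → return -27.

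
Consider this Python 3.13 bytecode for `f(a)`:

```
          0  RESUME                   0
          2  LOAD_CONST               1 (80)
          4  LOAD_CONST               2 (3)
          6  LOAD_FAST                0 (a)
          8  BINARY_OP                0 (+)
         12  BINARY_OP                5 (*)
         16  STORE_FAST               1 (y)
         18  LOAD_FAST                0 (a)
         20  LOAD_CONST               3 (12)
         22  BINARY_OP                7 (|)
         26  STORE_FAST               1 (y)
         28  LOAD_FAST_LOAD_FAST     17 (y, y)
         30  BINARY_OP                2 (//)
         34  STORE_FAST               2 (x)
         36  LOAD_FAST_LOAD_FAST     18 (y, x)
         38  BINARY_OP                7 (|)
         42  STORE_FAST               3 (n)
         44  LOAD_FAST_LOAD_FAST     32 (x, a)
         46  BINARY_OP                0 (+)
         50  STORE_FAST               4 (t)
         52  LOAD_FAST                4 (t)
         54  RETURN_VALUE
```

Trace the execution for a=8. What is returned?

LOAD_CONST → push 80. Stack: [80]
LOAD_CONST → push 3. Stack: [80, 3]
LOAD_FAST a → push 8. Stack: [80, 3, 8]
BINARY_OP + → 3 + 8 = 11. Stack: [80, 11]
BINARY_OP * → 80 * 11 = 880. Stack: [880]
STORE_FAST y → y=880. Stack: []
LOAD_FAST a → push 8. Stack: [8]
LOAD_CONST → push 12. Stack: [8, 12]
BINARY_OP | → 8 | 12 = 12. Stack: [12]
STORE_FAST y → y=12. Stack: []
LOAD_FAST_LOAD_FAST y,y → push 12,12. Stack: [12, 12]
BINARY_OP // → 12 // 12 = 1. Stack: [1]
STORE_FAST x → x=1. Stack: []
LOAD_FAST_LOAD_FAST y,x → push 12,1. Stack: [12, 1]
BINARY_OP | → 12 | 1 = 13. Stack: [13]
STORE_FAST n → n=13. Stack: []
LOAD_FAST_LOAD_FAST x,a → push 1,8. Stack: [1, 8]
BINARY_OP + → 1 + 8 = 9. Stack: [9]
STORE_FAST t → t=9. Stack: []
LOAD_FAST t → push 9. Stack: [9]
RETURN_VALUE → return 9.

9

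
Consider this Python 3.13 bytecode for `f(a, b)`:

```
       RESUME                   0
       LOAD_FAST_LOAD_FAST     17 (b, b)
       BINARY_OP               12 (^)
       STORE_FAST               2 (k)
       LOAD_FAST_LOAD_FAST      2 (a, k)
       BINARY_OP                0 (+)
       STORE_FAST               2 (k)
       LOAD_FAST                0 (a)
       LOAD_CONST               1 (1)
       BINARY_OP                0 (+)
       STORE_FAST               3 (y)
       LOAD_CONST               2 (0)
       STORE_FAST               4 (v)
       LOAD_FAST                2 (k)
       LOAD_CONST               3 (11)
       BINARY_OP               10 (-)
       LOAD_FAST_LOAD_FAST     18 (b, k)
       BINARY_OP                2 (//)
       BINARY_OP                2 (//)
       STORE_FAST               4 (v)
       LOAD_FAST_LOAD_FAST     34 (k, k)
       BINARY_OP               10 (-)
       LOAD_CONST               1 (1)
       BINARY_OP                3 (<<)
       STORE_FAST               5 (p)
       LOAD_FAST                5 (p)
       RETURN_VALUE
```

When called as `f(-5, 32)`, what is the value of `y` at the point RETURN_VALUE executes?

LOAD_FAST_LOAD_FAST b,b → push 32,32. Stack: [32, 32]
BINARY_OP ^ → 32 ^ 32 = 0. Stack: [0]
STORE_FAST k → k=0. Stack: []
LOAD_FAST_LOAD_FAST a,k → push -5,0. Stack: [-5, 0]
BINARY_OP + → -5 + 0 = -5. Stack: [-5]
STORE_FAST k → k=-5. Stack: []
LOAD_FAST a → push -5. Stack: [-5]
LOAD_CONST → push 1. Stack: [-5, 1]
BINARY_OP + → -5 + 1 = -4. Stack: [-4]
STORE_FAST y → y=-4. Stack: []
LOAD_CONST → push 0. Stack: [0]
STORE_FAST v → v=0. Stack: []
LOAD_FAST k → push -5. Stack: [-5]
LOAD_CONST → push 11. Stack: [-5, 11]
BINARY_OP - → -5 - 11 = -16. Stack: [-16]
LOAD_FAST_LOAD_FAST b,k → push 32,-5. Stack: [-16, 32, -5]
BINARY_OP // → 32 // -5 = -7. Stack: [-16, -7]
BINARY_OP // → -16 // -7 = 2. Stack: [2]
STORE_FAST v → v=2. Stack: []
LOAD_FAST_LOAD_FAST k,k → push -5,-5. Stack: [-5, -5]
BINARY_OP - → -5 - -5 = 0. Stack: [0]
LOAD_CONST → push 1. Stack: [0, 1]
BINARY_OP << → 0 << 1 = 0. Stack: [0]
STORE_FAST p → p=0. Stack: []
LOAD_FAST p → push 0. Stack: [0]
RETURN_VALUE → return 0.

-4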